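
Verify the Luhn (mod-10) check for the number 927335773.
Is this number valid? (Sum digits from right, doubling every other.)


Luhn sum = 45
45 mod 10 = 5

Invalid (Luhn sum mod 10 = 5)


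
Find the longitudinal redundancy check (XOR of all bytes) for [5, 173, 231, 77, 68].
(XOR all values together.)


XOR chain: 5 ^ 173 ^ 231 ^ 77 ^ 68 = 70

70


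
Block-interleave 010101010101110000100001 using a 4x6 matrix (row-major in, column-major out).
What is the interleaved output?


Matrix:
  010101
  010101
  110000
  100001
Read columns: 001111100000110000001101

001111100000110000001101


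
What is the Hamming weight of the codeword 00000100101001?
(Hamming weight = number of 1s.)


Counting 1s in 00000100101001

4


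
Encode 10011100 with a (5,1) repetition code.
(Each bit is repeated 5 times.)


Each bit -> 5 copies

1111100000000001111111111111110000000000


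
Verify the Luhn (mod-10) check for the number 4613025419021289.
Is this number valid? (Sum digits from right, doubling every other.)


Luhn sum = 59
59 mod 10 = 9

Invalid (Luhn sum mod 10 = 9)


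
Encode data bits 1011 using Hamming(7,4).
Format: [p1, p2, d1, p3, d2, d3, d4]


Parity bits: p1=0, p2=1, p3=0

0110011


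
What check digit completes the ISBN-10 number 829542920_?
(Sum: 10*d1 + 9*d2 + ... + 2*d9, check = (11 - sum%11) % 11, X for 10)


Weighted sum: 281
281 mod 11 = 6

Check digit: 5


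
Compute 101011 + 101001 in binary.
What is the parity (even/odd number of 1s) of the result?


101011 = 43
101001 = 41
Sum = 84 = 1010100
1s count = 3

odd parity (3 ones in 1010100)


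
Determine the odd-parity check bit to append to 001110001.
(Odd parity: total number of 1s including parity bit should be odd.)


Number of 1s in data: 4
Parity bit: 1

1


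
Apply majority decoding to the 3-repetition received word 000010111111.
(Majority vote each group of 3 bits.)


Groups: 000, 010, 111, 111
Majority votes: 0011

0011


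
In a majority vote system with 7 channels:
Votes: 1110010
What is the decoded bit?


Ones: 4 out of 7
Threshold: 4

1 (4/7 voted 1)


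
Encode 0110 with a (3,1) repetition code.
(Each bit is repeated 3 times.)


Each bit -> 3 copies

000111111000


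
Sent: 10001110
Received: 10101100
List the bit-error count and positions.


XOR: 00100010

2 error(s) at position(s): 2, 6


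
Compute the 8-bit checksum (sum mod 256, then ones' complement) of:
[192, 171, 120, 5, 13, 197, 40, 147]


Sum = 885 mod 256 = 117
Complement = 138

138


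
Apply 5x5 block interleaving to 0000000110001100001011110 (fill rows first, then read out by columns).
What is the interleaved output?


Matrix:
  00000
  00110
  00110
  00010
  11110
Read columns: 0000100001011010111100000

0000100001011010111100000


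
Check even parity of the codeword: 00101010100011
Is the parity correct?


Number of 1s: 6

Yes, parity is correct (6 ones)


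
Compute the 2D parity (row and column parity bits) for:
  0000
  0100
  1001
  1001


Row parities: 0100
Column parities: 0100

Row P: 0100, Col P: 0100, Corner: 1


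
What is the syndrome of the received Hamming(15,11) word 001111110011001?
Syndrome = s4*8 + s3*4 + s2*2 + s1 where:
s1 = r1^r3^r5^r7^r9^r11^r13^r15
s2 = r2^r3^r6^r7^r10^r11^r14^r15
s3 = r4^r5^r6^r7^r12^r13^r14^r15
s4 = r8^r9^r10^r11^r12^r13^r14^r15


s1=1, s2=1, s3=0, s4=0

Syndrome = 3 (error at position 3)


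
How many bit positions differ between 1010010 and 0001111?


XOR: 1011101
Count of 1s: 5

5


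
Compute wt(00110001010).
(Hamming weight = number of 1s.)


Counting 1s in 00110001010

4


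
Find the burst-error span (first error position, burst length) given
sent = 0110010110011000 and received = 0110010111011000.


XOR: 0000000001000000

Burst at position 9, length 1


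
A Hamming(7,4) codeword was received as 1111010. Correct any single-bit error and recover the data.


Syndrome = 2: error at position 2

Data: 1010 (corrected bit 2)


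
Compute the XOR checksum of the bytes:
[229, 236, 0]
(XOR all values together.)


XOR chain: 229 ^ 236 ^ 0 = 9

9


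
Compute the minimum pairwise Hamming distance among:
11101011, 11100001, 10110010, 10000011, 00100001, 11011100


Comparing all pairs, minimum distance: 2
Can detect 1 errors, correct 0 errors

2


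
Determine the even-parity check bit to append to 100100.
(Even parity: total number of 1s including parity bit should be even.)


Number of 1s in data: 2
Parity bit: 0

0


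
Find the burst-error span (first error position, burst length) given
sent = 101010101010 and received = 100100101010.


XOR: 001110000000

Burst at position 2, length 3


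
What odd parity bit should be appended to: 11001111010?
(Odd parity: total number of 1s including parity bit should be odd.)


Number of 1s in data: 7
Parity bit: 0

0


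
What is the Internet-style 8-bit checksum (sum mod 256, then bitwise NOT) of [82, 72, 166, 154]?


Sum = 474 mod 256 = 218
Complement = 37

37


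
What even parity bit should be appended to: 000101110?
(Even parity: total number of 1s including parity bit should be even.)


Number of 1s in data: 4
Parity bit: 0

0


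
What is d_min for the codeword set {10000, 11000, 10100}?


Comparing all pairs, minimum distance: 1
Can detect 0 errors, correct 0 errors

1


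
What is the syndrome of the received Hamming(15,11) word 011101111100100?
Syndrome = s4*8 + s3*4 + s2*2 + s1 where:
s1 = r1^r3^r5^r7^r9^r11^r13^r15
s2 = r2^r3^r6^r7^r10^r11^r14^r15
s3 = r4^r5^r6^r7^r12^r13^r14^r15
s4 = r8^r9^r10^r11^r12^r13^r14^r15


s1=0, s2=1, s3=0, s4=0

Syndrome = 2 (error at position 2)


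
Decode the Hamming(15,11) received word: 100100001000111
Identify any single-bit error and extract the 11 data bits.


Syndrome = 0: no error detected

Data: 00001000111 (no errors)


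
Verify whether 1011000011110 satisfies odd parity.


Number of 1s: 7

Yes, parity is correct (7 ones)


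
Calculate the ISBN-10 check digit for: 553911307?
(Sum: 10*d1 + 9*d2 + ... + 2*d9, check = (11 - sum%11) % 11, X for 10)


Weighted sum: 219
219 mod 11 = 10

Check digit: 1


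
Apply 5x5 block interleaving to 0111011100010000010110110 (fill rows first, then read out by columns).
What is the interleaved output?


Matrix:
  01110
  11100
  01000
  00101
  10110
Read columns: 0100111100110111000100010

0100111100110111000100010


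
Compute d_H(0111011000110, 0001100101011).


XOR: 0110111101101
Count of 1s: 9

9


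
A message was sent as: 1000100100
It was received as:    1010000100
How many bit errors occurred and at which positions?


XOR: 0010100000

2 error(s) at position(s): 2, 4


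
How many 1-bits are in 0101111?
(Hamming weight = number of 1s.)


Counting 1s in 0101111

5


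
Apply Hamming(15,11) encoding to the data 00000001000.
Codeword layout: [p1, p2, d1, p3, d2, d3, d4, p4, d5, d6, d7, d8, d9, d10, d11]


Parity bits: p1=0, p2=0, p3=1, p4=1

000100010001000


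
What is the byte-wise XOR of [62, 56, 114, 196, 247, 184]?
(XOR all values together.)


XOR chain: 62 ^ 56 ^ 114 ^ 196 ^ 247 ^ 184 = 255

255


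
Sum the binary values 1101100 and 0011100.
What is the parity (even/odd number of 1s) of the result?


1101100 = 108
0011100 = 28
Sum = 136 = 10001000
1s count = 2

even parity (2 ones in 10001000)


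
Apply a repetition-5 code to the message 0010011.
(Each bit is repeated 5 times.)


Each bit -> 5 copies

00000000001111100000000001111111111


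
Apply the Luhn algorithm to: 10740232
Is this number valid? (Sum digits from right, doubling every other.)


Luhn sum = 21
21 mod 10 = 1

Invalid (Luhn sum mod 10 = 1)


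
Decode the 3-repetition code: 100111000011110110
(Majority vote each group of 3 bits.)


Groups: 100, 111, 000, 011, 110, 110
Majority votes: 010111

010111


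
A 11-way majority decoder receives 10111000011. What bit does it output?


Ones: 6 out of 11
Threshold: 6

1 (6/11 voted 1)


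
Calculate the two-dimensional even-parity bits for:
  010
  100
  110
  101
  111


Row parities: 11001
Column parities: 010

Row P: 11001, Col P: 010, Corner: 1


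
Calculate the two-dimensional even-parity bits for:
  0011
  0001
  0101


Row parities: 010
Column parities: 0111

Row P: 010, Col P: 0111, Corner: 1


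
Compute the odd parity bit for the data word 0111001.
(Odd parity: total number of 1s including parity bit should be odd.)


Number of 1s in data: 4
Parity bit: 1

1


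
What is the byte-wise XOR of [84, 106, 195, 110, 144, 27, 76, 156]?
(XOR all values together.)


XOR chain: 84 ^ 106 ^ 195 ^ 110 ^ 144 ^ 27 ^ 76 ^ 156 = 200

200


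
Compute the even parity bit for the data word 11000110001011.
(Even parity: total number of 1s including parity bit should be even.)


Number of 1s in data: 7
Parity bit: 1

1


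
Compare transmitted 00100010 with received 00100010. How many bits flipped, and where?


XOR: 00000000

0 errors (received matches sent)


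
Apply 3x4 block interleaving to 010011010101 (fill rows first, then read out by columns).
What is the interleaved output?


Matrix:
  0100
  1101
  0101
Read columns: 010111000011

010111000011


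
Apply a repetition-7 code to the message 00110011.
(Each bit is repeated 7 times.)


Each bit -> 7 copies

00000000000000111111111111110000000000000011111111111111


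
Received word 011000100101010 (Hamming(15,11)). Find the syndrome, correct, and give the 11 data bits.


Syndrome = 14: error at position 14

Data: 10010101000 (corrected bit 14)


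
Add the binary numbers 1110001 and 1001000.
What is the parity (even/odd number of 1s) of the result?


1110001 = 113
1001000 = 72
Sum = 185 = 10111001
1s count = 5

odd parity (5 ones in 10111001)


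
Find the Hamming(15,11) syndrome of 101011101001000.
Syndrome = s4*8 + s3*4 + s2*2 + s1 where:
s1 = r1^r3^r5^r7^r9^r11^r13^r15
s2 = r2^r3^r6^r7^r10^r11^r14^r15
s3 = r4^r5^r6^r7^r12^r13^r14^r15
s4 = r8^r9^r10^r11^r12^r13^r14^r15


s1=1, s2=1, s3=0, s4=0

Syndrome = 3 (error at position 3)


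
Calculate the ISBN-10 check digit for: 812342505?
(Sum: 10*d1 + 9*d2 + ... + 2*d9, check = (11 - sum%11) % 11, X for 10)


Weighted sum: 190
190 mod 11 = 3

Check digit: 8


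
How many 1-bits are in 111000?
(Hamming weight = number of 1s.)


Counting 1s in 111000

3


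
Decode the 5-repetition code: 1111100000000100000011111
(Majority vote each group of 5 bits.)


Groups: 11111, 00000, 00010, 00000, 11111
Majority votes: 10001

10001


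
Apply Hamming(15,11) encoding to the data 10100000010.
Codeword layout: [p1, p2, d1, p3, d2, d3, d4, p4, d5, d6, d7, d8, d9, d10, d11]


Parity bits: p1=1, p2=1, p3=0, p4=1

111001010000010


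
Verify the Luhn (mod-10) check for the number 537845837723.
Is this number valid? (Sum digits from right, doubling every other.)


Luhn sum = 59
59 mod 10 = 9

Invalid (Luhn sum mod 10 = 9)


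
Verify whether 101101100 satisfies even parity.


Number of 1s: 5

No, parity error (5 ones)


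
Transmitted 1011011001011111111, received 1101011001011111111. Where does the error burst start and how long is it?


XOR: 0110000000000000000

Burst at position 1, length 2


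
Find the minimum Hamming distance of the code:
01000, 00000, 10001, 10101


Comparing all pairs, minimum distance: 1
Can detect 0 errors, correct 0 errors

1


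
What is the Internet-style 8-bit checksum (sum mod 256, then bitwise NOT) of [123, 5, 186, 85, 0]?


Sum = 399 mod 256 = 143
Complement = 112

112


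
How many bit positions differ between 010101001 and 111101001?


XOR: 101000000
Count of 1s: 2

2


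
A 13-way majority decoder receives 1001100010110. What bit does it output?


Ones: 6 out of 13
Threshold: 7

0 (6/13 voted 1)


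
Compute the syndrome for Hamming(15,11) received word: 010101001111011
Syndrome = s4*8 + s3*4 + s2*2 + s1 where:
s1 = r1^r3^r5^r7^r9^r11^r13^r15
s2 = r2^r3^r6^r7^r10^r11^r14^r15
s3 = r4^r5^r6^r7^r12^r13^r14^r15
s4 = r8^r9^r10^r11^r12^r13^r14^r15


s1=1, s2=0, s3=1, s4=0

Syndrome = 5 (error at position 5)


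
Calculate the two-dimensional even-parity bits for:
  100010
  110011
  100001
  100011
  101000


Row parities: 00010
Column parities: 111011

Row P: 00010, Col P: 111011, Corner: 1


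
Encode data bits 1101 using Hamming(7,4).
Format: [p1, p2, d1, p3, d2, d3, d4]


Parity bits: p1=1, p2=0, p3=0

1010101


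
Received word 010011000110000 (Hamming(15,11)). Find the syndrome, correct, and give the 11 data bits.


Syndrome = 0: no error detected

Data: 01100110000 (no errors)


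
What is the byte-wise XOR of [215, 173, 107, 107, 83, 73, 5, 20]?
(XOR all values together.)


XOR chain: 215 ^ 173 ^ 107 ^ 107 ^ 83 ^ 73 ^ 5 ^ 20 = 113

113


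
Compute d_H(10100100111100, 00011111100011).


XOR: 10111011011111
Count of 1s: 11

11


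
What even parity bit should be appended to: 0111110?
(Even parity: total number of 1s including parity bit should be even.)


Number of 1s in data: 5
Parity bit: 1

1


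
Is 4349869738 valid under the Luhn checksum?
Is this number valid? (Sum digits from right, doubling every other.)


Luhn sum = 71
71 mod 10 = 1

Invalid (Luhn sum mod 10 = 1)


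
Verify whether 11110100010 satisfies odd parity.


Number of 1s: 6

No, parity error (6 ones)


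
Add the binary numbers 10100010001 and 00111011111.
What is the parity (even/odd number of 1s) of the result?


10100010001 = 1297
00111011111 = 479
Sum = 1776 = 11011110000
1s count = 6

even parity (6 ones in 11011110000)


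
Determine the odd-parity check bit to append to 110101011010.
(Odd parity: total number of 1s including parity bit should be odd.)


Number of 1s in data: 7
Parity bit: 0

0


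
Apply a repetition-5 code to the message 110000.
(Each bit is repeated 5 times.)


Each bit -> 5 copies

111111111100000000000000000000


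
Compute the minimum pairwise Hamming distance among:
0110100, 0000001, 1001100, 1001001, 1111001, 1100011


Comparing all pairs, minimum distance: 2
Can detect 1 errors, correct 0 errors

2


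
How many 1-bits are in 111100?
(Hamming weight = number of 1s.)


Counting 1s in 111100

4


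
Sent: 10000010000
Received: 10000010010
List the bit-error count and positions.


XOR: 00000000010

1 error(s) at position(s): 9


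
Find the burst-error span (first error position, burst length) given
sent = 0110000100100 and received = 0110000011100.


XOR: 0000000111000

Burst at position 7, length 3


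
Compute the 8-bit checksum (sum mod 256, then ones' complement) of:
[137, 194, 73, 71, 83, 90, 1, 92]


Sum = 741 mod 256 = 229
Complement = 26

26


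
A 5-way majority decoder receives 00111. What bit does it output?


Ones: 3 out of 5
Threshold: 3

1 (3/5 voted 1)


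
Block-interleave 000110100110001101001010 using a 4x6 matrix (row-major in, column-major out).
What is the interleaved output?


Matrix:
  000110
  100110
  001101
  001010
Read columns: 010000000011111011010010

010000000011111011010010


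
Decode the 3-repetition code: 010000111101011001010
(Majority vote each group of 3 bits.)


Groups: 010, 000, 111, 101, 011, 001, 010
Majority votes: 0011100

0011100


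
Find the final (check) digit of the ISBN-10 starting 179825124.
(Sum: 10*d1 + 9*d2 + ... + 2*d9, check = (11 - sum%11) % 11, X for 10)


Weighted sum: 256
256 mod 11 = 3

Check digit: 8


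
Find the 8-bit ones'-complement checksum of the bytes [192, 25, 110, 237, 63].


Sum = 627 mod 256 = 115
Complement = 140

140


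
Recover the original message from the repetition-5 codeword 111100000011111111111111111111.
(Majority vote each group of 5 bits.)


Groups: 11110, 00000, 11111, 11111, 11111, 11111
Majority votes: 101111

101111


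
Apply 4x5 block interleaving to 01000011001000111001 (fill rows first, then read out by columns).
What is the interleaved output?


Matrix:
  01000
  01100
  10001
  11001
Read columns: 00111101010000000011

00111101010000000011


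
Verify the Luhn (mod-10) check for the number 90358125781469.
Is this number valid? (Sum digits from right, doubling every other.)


Luhn sum = 68
68 mod 10 = 8

Invalid (Luhn sum mod 10 = 8)


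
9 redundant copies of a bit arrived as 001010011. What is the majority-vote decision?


Ones: 4 out of 9
Threshold: 5

0 (4/9 voted 1)


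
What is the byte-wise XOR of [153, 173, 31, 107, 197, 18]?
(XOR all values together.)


XOR chain: 153 ^ 173 ^ 31 ^ 107 ^ 197 ^ 18 = 151

151


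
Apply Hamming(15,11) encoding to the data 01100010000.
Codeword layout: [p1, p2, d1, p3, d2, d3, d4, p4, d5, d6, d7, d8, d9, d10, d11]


Parity bits: p1=0, p2=0, p3=0, p4=1

000011010010000


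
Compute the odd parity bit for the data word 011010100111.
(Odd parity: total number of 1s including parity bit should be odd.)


Number of 1s in data: 7
Parity bit: 0

0


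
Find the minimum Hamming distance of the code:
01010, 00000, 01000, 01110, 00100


Comparing all pairs, minimum distance: 1
Can detect 0 errors, correct 0 errors

1


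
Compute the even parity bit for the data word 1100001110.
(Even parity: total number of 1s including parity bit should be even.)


Number of 1s in data: 5
Parity bit: 1

1


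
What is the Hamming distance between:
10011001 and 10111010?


XOR: 00100011
Count of 1s: 3

3


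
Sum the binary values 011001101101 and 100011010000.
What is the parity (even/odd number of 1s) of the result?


011001101101 = 1645
100011010000 = 2256
Sum = 3901 = 111100111101
1s count = 9

odd parity (9 ones in 111100111101)


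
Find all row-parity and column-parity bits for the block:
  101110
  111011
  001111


Row parities: 010
Column parities: 011010

Row P: 010, Col P: 011010, Corner: 1


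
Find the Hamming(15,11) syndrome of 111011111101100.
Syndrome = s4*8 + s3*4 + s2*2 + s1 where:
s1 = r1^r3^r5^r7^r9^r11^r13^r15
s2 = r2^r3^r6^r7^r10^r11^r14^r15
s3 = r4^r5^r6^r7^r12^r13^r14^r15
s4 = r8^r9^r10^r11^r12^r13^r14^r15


s1=0, s2=1, s3=1, s4=1

Syndrome = 14 (error at position 14)


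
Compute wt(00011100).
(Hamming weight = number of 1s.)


Counting 1s in 00011100

3


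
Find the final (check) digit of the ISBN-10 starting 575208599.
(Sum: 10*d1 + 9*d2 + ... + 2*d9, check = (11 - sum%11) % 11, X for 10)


Weighted sum: 272
272 mod 11 = 8

Check digit: 3


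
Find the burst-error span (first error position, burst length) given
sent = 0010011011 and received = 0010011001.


XOR: 0000000010

Burst at position 8, length 1


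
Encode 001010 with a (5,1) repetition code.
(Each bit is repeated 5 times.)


Each bit -> 5 copies

000000000011111000001111100000


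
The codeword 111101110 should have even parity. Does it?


Number of 1s: 7

No, parity error (7 ones)


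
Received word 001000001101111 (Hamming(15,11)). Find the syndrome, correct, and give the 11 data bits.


Syndrome = 0: no error detected

Data: 10001101111 (no errors)


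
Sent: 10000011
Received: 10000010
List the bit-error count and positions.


XOR: 00000001

1 error(s) at position(s): 7


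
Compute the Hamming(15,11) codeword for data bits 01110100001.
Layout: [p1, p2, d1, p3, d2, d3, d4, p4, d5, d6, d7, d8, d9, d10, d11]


Parity bits: p1=1, p2=0, p3=0, p4=0

100011100100001


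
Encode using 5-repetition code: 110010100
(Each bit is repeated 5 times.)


Each bit -> 5 copies

111111111100000000001111100000111110000000000


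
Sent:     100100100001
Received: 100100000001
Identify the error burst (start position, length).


XOR: 000000100000

Burst at position 6, length 1


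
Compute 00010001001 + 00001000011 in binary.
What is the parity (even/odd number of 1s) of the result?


00010001001 = 137
00001000011 = 67
Sum = 204 = 11001100
1s count = 4

even parity (4 ones in 11001100)


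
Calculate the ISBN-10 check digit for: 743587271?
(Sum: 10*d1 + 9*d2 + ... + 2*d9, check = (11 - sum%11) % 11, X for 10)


Weighted sum: 279
279 mod 11 = 4

Check digit: 7


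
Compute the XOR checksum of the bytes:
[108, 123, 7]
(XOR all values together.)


XOR chain: 108 ^ 123 ^ 7 = 16

16


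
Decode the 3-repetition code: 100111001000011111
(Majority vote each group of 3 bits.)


Groups: 100, 111, 001, 000, 011, 111
Majority votes: 010011

010011


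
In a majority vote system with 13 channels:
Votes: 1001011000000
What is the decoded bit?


Ones: 4 out of 13
Threshold: 7

0 (4/13 voted 1)


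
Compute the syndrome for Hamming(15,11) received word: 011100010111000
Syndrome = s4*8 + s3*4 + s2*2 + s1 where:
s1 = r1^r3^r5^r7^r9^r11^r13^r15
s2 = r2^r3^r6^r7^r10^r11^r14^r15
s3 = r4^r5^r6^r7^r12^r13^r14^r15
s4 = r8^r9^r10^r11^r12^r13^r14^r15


s1=0, s2=0, s3=0, s4=0

Syndrome = 0 (no error)


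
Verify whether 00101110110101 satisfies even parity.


Number of 1s: 8

Yes, parity is correct (8 ones)


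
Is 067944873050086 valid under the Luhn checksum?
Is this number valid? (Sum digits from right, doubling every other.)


Luhn sum = 65
65 mod 10 = 5

Invalid (Luhn sum mod 10 = 5)


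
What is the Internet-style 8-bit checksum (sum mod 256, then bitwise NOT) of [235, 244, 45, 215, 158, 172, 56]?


Sum = 1125 mod 256 = 101
Complement = 154

154


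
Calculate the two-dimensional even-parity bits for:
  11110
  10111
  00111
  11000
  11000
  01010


Row parities: 001000
Column parities: 00100

Row P: 001000, Col P: 00100, Corner: 1


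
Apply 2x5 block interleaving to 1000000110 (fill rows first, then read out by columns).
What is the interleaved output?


Matrix:
  10000
  00110
Read columns: 1000010100

1000010100


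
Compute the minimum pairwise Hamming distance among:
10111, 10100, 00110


Comparing all pairs, minimum distance: 2
Can detect 1 errors, correct 0 errors

2


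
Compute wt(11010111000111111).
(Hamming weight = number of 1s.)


Counting 1s in 11010111000111111

12


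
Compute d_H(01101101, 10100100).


XOR: 11001001
Count of 1s: 4

4


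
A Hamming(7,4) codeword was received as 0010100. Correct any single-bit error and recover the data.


Syndrome = 6: error at position 6

Data: 1110 (corrected bit 6)


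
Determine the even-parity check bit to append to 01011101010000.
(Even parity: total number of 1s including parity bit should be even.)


Number of 1s in data: 6
Parity bit: 0

0


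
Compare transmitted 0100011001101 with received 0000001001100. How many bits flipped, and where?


XOR: 0100010000001

3 error(s) at position(s): 1, 5, 12


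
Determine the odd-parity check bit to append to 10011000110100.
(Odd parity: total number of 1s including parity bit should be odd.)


Number of 1s in data: 6
Parity bit: 1

1


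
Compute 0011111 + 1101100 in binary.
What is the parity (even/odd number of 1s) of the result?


0011111 = 31
1101100 = 108
Sum = 139 = 10001011
1s count = 4

even parity (4 ones in 10001011)


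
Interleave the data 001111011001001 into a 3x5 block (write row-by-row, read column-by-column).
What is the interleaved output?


Matrix:
  00111
  10110
  01001
Read columns: 010001110110101

010001110110101


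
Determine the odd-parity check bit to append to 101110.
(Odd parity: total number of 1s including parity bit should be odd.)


Number of 1s in data: 4
Parity bit: 1

1


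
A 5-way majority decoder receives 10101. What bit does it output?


Ones: 3 out of 5
Threshold: 3

1 (3/5 voted 1)


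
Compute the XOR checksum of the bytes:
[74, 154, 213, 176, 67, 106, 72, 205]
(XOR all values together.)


XOR chain: 74 ^ 154 ^ 213 ^ 176 ^ 67 ^ 106 ^ 72 ^ 205 = 25

25


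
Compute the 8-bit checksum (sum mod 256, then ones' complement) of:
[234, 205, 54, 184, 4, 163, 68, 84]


Sum = 996 mod 256 = 228
Complement = 27

27


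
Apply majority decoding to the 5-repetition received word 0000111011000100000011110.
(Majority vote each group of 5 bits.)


Groups: 00001, 11011, 00010, 00000, 11110
Majority votes: 01001

01001


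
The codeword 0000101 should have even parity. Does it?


Number of 1s: 2

Yes, parity is correct (2 ones)


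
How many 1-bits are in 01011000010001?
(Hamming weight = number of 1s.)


Counting 1s in 01011000010001

5


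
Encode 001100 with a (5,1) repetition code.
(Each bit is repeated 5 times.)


Each bit -> 5 copies

000000000011111111110000000000


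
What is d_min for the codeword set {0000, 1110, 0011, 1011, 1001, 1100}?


Comparing all pairs, minimum distance: 1
Can detect 0 errors, correct 0 errors

1


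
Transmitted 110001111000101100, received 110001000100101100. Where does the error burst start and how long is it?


XOR: 000000111100000000

Burst at position 6, length 4


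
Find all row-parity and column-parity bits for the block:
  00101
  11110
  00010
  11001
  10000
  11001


Row parities: 001111
Column parities: 01001

Row P: 001111, Col P: 01001, Corner: 0


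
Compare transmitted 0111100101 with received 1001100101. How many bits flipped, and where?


XOR: 1110000000

3 error(s) at position(s): 0, 1, 2


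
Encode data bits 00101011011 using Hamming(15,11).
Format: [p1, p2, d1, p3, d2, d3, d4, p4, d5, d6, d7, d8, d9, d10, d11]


Parity bits: p1=1, p2=0, p3=0, p4=1

100001011011011


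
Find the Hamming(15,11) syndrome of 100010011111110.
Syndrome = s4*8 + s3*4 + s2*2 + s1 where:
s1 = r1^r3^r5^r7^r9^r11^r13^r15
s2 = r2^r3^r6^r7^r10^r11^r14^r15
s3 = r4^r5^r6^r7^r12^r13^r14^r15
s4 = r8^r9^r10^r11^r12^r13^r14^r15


s1=1, s2=1, s3=0, s4=1

Syndrome = 11 (error at position 11)


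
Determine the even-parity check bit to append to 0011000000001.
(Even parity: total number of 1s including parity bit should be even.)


Number of 1s in data: 3
Parity bit: 1

1


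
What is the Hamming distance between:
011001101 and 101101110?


XOR: 110100011
Count of 1s: 5

5


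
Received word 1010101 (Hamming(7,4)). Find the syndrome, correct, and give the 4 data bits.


Syndrome = 0: no error detected

Data: 1101 (no errors)


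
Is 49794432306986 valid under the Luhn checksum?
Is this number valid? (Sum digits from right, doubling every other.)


Luhn sum = 82
82 mod 10 = 2

Invalid (Luhn sum mod 10 = 2)


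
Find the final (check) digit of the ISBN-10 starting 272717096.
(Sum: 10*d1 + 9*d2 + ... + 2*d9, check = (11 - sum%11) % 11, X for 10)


Weighted sum: 228
228 mod 11 = 8

Check digit: 3


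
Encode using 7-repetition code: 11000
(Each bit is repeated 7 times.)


Each bit -> 7 copies

11111111111111000000000000000000000


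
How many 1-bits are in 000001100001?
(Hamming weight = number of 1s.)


Counting 1s in 000001100001

3


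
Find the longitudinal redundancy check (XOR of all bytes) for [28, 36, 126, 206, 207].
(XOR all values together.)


XOR chain: 28 ^ 36 ^ 126 ^ 206 ^ 207 = 71

71


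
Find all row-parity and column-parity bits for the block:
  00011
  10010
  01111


Row parities: 000
Column parities: 11110

Row P: 000, Col P: 11110, Corner: 0


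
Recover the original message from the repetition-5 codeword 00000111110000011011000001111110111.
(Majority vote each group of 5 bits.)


Groups: 00000, 11111, 00000, 11011, 00000, 11111, 10111
Majority votes: 0101011

0101011


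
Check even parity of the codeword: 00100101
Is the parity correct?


Number of 1s: 3

No, parity error (3 ones)


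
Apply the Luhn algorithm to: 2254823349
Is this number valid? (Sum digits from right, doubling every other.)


Luhn sum = 46
46 mod 10 = 6

Invalid (Luhn sum mod 10 = 6)


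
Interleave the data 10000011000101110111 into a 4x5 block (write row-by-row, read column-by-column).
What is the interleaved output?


Matrix:
  10000
  01100
  01011
  10111
Read columns: 10010110010100110011

10010110010100110011


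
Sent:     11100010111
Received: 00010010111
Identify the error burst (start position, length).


XOR: 11110000000

Burst at position 0, length 4


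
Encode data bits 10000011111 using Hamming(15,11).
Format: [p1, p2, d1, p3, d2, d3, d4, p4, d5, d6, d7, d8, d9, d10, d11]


Parity bits: p1=0, p2=0, p3=0, p4=1

001000010011111


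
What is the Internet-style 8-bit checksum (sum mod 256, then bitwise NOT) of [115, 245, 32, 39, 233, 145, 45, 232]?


Sum = 1086 mod 256 = 62
Complement = 193

193


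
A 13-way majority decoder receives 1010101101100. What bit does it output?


Ones: 7 out of 13
Threshold: 7

1 (7/13 voted 1)


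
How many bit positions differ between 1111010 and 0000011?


XOR: 1111001
Count of 1s: 5

5


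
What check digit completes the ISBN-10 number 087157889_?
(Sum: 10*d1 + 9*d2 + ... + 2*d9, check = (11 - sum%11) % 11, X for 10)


Weighted sum: 274
274 mod 11 = 10

Check digit: 1


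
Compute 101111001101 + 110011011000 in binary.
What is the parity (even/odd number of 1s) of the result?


101111001101 = 3021
110011011000 = 3288
Sum = 6309 = 1100010100101
1s count = 6

even parity (6 ones in 1100010100101)


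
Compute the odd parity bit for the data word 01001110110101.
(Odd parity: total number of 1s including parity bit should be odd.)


Number of 1s in data: 8
Parity bit: 1

1


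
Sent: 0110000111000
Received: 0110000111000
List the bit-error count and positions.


XOR: 0000000000000

0 errors (received matches sent)


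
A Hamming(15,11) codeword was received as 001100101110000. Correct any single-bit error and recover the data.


Syndrome = 8: error at position 8

Data: 10011110000 (corrected bit 8)


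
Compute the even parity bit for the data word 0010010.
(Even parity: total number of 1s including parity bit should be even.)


Number of 1s in data: 2
Parity bit: 0

0


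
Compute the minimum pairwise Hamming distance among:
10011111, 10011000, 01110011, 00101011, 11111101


Comparing all pairs, minimum distance: 3
Can detect 2 errors, correct 1 errors

3


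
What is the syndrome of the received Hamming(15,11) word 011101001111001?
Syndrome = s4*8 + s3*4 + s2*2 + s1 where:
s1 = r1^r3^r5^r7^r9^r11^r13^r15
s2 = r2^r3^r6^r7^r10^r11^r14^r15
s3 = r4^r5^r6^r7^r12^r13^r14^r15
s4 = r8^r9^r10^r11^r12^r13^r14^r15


s1=0, s2=0, s3=0, s4=1

Syndrome = 8 (error at position 8)


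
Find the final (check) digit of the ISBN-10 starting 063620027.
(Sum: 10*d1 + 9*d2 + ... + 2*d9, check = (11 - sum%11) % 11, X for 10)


Weighted sum: 152
152 mod 11 = 9

Check digit: 2


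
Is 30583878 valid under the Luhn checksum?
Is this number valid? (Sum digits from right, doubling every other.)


Luhn sum = 42
42 mod 10 = 2

Invalid (Luhn sum mod 10 = 2)


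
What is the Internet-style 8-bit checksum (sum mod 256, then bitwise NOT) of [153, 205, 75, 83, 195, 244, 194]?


Sum = 1149 mod 256 = 125
Complement = 130

130


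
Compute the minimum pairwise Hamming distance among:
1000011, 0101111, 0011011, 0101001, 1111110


Comparing all pairs, minimum distance: 2
Can detect 1 errors, correct 0 errors

2


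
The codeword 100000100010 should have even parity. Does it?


Number of 1s: 3

No, parity error (3 ones)


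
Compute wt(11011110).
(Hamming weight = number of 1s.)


Counting 1s in 11011110

6


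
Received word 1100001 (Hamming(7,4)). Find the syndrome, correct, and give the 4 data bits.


Syndrome = 4: error at position 4

Data: 0001 (corrected bit 4)


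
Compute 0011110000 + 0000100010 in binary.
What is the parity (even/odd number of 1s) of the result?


0011110000 = 240
0000100010 = 34
Sum = 274 = 100010010
1s count = 3

odd parity (3 ones in 100010010)


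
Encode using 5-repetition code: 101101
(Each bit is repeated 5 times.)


Each bit -> 5 copies

111110000011111111110000011111


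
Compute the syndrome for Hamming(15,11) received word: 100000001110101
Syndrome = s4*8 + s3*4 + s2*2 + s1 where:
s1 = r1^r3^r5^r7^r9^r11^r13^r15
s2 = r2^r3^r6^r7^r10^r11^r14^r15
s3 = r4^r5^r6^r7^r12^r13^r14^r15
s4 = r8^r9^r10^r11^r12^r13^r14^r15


s1=1, s2=1, s3=0, s4=1

Syndrome = 11 (error at position 11)


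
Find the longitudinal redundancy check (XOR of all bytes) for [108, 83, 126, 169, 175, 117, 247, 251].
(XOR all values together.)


XOR chain: 108 ^ 83 ^ 126 ^ 169 ^ 175 ^ 117 ^ 247 ^ 251 = 62

62


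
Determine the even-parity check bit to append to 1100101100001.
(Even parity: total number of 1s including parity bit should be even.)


Number of 1s in data: 6
Parity bit: 0

0


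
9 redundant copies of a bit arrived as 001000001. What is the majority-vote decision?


Ones: 2 out of 9
Threshold: 5

0 (2/9 voted 1)


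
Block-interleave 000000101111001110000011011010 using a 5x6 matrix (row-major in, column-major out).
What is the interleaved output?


Matrix:
  000000
  101111
  001110
  000011
  011010
Read columns: 010000000101101011000111101010

010000000101101011000111101010


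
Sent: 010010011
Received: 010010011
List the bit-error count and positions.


XOR: 000000000

0 errors (received matches sent)


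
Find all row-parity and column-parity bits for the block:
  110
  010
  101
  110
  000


Row parities: 01000
Column parities: 111

Row P: 01000, Col P: 111, Corner: 1


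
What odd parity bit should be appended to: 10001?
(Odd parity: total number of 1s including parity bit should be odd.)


Number of 1s in data: 2
Parity bit: 1

1


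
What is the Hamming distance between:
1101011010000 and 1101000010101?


XOR: 0000011000101
Count of 1s: 4

4


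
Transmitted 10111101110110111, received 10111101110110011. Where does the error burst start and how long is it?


XOR: 00000000000000100

Burst at position 14, length 1


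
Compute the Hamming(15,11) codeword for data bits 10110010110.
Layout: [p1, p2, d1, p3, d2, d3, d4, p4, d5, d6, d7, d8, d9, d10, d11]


Parity bits: p1=0, p2=1, p3=0, p4=1

011001110010110


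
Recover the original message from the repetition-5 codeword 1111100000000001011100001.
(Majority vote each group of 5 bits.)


Groups: 11111, 00000, 00000, 10111, 00001
Majority votes: 10010

10010


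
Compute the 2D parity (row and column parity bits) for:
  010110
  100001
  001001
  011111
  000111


Row parities: 10011
Column parities: 100110

Row P: 10011, Col P: 100110, Corner: 1


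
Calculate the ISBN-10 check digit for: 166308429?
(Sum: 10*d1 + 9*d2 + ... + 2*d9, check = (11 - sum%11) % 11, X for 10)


Weighted sum: 213
213 mod 11 = 4

Check digit: 7


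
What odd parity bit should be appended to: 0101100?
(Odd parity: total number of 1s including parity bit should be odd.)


Number of 1s in data: 3
Parity bit: 0

0


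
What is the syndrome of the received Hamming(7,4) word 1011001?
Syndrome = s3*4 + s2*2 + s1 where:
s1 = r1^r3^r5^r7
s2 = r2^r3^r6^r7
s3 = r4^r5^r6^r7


s1=1, s2=0, s3=0

Syndrome = 1 (error at position 1)


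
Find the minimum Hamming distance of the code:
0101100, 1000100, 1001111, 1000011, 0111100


Comparing all pairs, minimum distance: 1
Can detect 0 errors, correct 0 errors

1


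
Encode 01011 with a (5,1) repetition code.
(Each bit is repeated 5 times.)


Each bit -> 5 copies

0000011111000001111111111


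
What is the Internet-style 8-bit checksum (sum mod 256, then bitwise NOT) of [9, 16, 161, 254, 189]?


Sum = 629 mod 256 = 117
Complement = 138

138


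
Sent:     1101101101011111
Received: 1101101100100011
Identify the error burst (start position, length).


XOR: 0000000001111100

Burst at position 9, length 5


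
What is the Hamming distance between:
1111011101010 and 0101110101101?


XOR: 1010101000111
Count of 1s: 7

7


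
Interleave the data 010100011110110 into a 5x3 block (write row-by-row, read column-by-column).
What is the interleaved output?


Matrix:
  010
  100
  011
  110
  110
Read columns: 010111011100100

010111011100100


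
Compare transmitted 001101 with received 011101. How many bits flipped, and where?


XOR: 010000

1 error(s) at position(s): 1


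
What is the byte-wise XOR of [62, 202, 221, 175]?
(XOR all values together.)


XOR chain: 62 ^ 202 ^ 221 ^ 175 = 134

134


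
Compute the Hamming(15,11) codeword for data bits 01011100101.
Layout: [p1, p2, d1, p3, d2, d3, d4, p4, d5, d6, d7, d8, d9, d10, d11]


Parity bits: p1=1, p2=1, p3=0, p4=0

110010101100101


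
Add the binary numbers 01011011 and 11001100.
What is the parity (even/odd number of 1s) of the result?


01011011 = 91
11001100 = 204
Sum = 295 = 100100111
1s count = 5

odd parity (5 ones in 100100111)


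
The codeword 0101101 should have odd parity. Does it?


Number of 1s: 4

No, parity error (4 ones)


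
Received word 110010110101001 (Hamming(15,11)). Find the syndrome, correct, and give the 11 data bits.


Syndrome = 0: no error detected

Data: 01010101001 (no errors)


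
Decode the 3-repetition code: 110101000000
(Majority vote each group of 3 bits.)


Groups: 110, 101, 000, 000
Majority votes: 1100

1100


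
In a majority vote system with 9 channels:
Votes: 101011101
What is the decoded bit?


Ones: 6 out of 9
Threshold: 5

1 (6/9 voted 1)


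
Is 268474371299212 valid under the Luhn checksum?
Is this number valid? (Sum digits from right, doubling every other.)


Luhn sum = 73
73 mod 10 = 3

Invalid (Luhn sum mod 10 = 3)


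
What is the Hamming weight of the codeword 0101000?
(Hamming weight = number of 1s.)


Counting 1s in 0101000

2


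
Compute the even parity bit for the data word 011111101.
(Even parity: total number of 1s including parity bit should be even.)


Number of 1s in data: 7
Parity bit: 1

1


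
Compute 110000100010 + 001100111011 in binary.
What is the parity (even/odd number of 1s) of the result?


110000100010 = 3106
001100111011 = 827
Sum = 3933 = 111101011101
1s count = 9

odd parity (9 ones in 111101011101)


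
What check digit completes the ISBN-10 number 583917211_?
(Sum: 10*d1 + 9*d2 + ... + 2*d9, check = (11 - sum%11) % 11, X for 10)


Weighted sum: 263
263 mod 11 = 10

Check digit: 1


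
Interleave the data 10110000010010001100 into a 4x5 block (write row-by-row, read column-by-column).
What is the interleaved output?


Matrix:
  10110
  00001
  00100
  01100
Read columns: 10000001101110000100

10000001101110000100


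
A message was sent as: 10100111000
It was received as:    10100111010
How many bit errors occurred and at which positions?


XOR: 00000000010

1 error(s) at position(s): 9


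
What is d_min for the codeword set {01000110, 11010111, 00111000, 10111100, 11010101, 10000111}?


Comparing all pairs, minimum distance: 1
Can detect 0 errors, correct 0 errors

1


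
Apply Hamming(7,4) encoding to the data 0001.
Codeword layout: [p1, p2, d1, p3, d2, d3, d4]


Parity bits: p1=1, p2=1, p3=1

1101001


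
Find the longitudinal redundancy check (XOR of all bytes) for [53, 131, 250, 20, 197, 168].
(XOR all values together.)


XOR chain: 53 ^ 131 ^ 250 ^ 20 ^ 197 ^ 168 = 53

53


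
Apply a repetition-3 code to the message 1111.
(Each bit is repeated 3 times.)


Each bit -> 3 copies

111111111111


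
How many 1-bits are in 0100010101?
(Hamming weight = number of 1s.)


Counting 1s in 0100010101

4


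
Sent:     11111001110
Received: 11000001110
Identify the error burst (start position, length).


XOR: 00111000000

Burst at position 2, length 3
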